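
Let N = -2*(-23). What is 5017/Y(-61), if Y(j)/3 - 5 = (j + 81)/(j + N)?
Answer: 5017/11 ≈ 456.09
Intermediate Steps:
N = 46
Y(j) = 15 + 3*(81 + j)/(46 + j) (Y(j) = 15 + 3*((j + 81)/(j + 46)) = 15 + 3*((81 + j)/(46 + j)) = 15 + 3*(81 + j)/(46 + j))
5017/Y(-61) = 5017/((3*(311 + 6*(-61))/(46 - 61))) = 5017/((3*(311 - 366)/(-15))) = 5017/((3*(-1/15)*(-55))) = 5017/11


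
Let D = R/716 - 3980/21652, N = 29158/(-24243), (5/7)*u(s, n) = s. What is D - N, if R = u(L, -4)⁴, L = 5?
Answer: 410813584763/93958789044 ≈ 4.3723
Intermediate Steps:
u(s, n) = 7*s/5
N = -29158/24243 (N = 29158*(-1/24243) = -29158/24243 ≈ -1.2027)
R = 2401 (R = ((7/5)*5)⁴ = 7⁴ = 2401)
D = 12284193/3875708 (D = 2401/716 - 3980/21652 = 2401*(1/716) - 3980*1/21652 = 2401/716 - 995/5413 = 12284193/3875708 ≈ 3.1695)
D - N = 12284193/3875708 - 1*(-29158/24243) = 12284193/3875708 + 29158/24243 = 410813584763/93958789044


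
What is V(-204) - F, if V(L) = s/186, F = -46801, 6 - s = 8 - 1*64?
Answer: 140404/3 ≈ 46801.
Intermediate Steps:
s = 62 (s = 6 - (8 - 1*64) = 6 - (8 - 64) = 6 - 1*(-56) = 6 + 56 = 62)
V(L) = ⅓ (V(L) = 62/186 = 62*(1/186) = ⅓)
V(-204) - F = ⅓ - 1*(-46801) = ⅓ + 46801 = 140404/3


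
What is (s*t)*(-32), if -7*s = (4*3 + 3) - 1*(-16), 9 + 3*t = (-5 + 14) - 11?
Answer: -10912/21 ≈ -519.62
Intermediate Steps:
t = -11/3 (t = -3 + ((-5 + 14) - 11)/3 = -3 + (9 - 11)/3 = -3 + (⅓)*(-2) = -3 - ⅔ = -11/3 ≈ -3.6667)
s = -31/7 (s = -((4*3 + 3) - 1*(-16))/7 = -((12 + 3) + 16)/7 = -(15 + 16)/7 = -⅐*31 = -31/7 ≈ -4.4286)
(s*t)*(-32) = -31/7*(-11/3)*(-32) = (341/21)*(-32) = -10912/21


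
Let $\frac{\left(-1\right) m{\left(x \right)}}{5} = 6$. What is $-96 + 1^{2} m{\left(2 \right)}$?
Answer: $-126$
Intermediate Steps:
$m{\left(x \right)} = -30$ ($m{\left(x \right)} = \left(-5\right) 6 = -30$)
$-96 + 1^{2} m{\left(2 \right)} = -96 + 1^{2} \left(-30\right) = -96 + 1 \left(-30\right) = -96 - 30 = -126$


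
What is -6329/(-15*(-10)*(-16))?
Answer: 6329/2400 ≈ 2.6371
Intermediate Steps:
-6329/(-15*(-10)*(-16)) = -6329/(150*(-16)) = -6329/(-2400) = -6329*(-1/2400) = 6329/2400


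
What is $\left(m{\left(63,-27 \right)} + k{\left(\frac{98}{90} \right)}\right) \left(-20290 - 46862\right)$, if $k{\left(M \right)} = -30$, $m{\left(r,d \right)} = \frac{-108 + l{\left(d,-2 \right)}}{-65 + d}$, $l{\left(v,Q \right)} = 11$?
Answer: $\frac{44706444}{23} \approx 1.9438 \cdot 10^{6}$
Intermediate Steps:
$m{\left(r,d \right)} = - \frac{97}{-65 + d}$ ($m{\left(r,d \right)} = \frac{-108 + 11}{-65 + d} = - \frac{97}{-65 + d}$)
$\left(m{\left(63,-27 \right)} + k{\left(\frac{98}{90} \right)}\right) \left(-20290 - 46862\right) = \left(- \frac{97}{-65 - 27} - 30\right) \left(-20290 - 46862\right) = \left(- \frac{97}{-92} - 30\right) \left(-67152\right) = \left(\left(-97\right) \left(- \frac{1}{92}\right) - 30\right) \left(-67152\right) = \left(\frac{97}{92} - 30\right) \left(-67152\right) = \left(- \frac{2663}{92}\right) \left(-67152\right) = \frac{44706444}{23}$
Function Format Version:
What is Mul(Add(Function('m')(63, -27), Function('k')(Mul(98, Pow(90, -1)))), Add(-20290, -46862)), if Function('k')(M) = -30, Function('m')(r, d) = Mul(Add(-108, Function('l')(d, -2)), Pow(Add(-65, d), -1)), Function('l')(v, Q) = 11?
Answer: Rational(44706444, 23) ≈ 1.9438e+6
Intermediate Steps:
Function('m')(r, d) = Mul(-97, Pow(Add(-65, d), -1)) (Function('m')(r, d) = Mul(Add(-108, 11), Pow(Add(-65, d), -1)) = Mul(-97, Pow(Add(-65, d), -1)))
Mul(Add(Function('m')(63, -27), Function('k')(Mul(98, Pow(90, -1)))), Add(-20290, -46862)) = Mul(Add(Mul(-97, Pow(Add(-65, -27), -1)), -30), Add(-20290, -46862)) = Mul(Add(Mul(-97, Pow(-92, -1)), -30), -67152) = Mul(Add(Mul(-97, Rational(-1, 92)), -30), -67152) = Mul(Add(Rational(97, 92), -30), -67152) = Mul(Rational(-2663, 92), -67152) = Rational(44706444, 23)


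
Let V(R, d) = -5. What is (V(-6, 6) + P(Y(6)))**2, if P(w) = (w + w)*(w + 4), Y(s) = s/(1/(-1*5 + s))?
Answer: 13225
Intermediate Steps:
Y(s) = s*(-5 + s) (Y(s) = s/(1/(-5 + s)) = s*(-5 + s))
P(w) = 2*w*(4 + w) (P(w) = (2*w)*(4 + w) = 2*w*(4 + w))
(V(-6, 6) + P(Y(6)))**2 = (-5 + 2*(6*(-5 + 6))*(4 + 6*(-5 + 6)))**2 = (-5 + 2*(6*1)*(4 + 6*1))**2 = (-5 + 2*6*(4 + 6))**2 = (-5 + 2*6*10)**2 = (-5 + 120)**2 = 115**2 = 13225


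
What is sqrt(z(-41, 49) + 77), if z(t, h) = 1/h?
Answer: sqrt(3774)/7 ≈ 8.7761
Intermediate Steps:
sqrt(z(-41, 49) + 77) = sqrt(1/49 + 77) = sqrt(3774/49) = sqrt(3774)/7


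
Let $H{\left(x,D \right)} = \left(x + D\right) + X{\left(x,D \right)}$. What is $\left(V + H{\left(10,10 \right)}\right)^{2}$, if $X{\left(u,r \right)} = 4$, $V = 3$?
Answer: $729$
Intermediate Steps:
$H{\left(x,D \right)} = 4 + D + x$ ($H{\left(x,D \right)} = \left(x + D\right) + 4 = \left(D + x\right) + 4 = 4 + D + x$)
$\left(V + H{\left(10,10 \right)}\right)^{2} = \left(3 + \left(4 + 10 + 10\right)\right)^{2} = \left(3 + 24\right)^{2} = 27^{2} = 729$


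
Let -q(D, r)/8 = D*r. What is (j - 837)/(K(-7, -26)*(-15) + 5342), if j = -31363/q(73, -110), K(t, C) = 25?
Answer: -53800243/319080080 ≈ -0.16861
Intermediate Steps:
q(D, r) = -8*D*r
j = -31363/64240 (j = -31363/((-8*73*(-110))) = -31363/64240 ≈ -0.48822)
(j - 837)/(K(-7, -26)*(-15) + 5342) = (-31363/64240 - 837)/(25*(-15) + 5342) = -53800243/(64240*(-375 + 5342)) = -53800243/64240/4967 = -53800243/64240*1/4967 = -53800243/319080080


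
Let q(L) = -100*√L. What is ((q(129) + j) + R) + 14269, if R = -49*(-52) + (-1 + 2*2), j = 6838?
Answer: 23658 - 100*√129 ≈ 22522.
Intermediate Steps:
R = 2551 (R = 2548 + (-1 + 4) = 2548 + 3 = 2551)
((q(129) + j) + R) + 14269 = ((-100*√129 + 6838) + 2551) + 14269 = ((6838 - 100*√129) + 2551) + 14269 = (9389 - 100*√129) + 14269 = 23658 - 100*√129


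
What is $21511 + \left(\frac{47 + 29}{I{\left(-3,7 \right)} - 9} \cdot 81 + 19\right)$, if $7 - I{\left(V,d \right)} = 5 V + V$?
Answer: $\frac{87659}{4} \approx 21915.0$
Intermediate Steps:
$I{\left(V,d \right)} = 7 - 6 V$ ($I{\left(V,d \right)} = 7 - \left(5 V + V\right) = 7 - 6 V$)
$21511 + \left(\frac{47 + 29}{I{\left(-3,7 \right)} - 9} \cdot 81 + 19\right) = 21511 + \left(\frac{47 + 29}{\left(7 - -18\right) - 9} \cdot 81 + 19\right) = 21511 + \left(\frac{76}{\left(7 + 18\right) - 9} \cdot 81 + 19\right) = 21511 + \left(\frac{76}{25 - 9} \cdot 81 + 19\right) = 21511 + \left(\frac{76}{16} \cdot 81 + 19\right) = 21511 + \left(76 \cdot \frac{1}{16} \cdot 81 + 19\right) = 21511 + \left(\frac{19}{4} \cdot 81 + 19\right) = 21511 + \left(\frac{1539}{4} + 19\right) = 21511 + \frac{1615}{4} = \frac{87659}{4}$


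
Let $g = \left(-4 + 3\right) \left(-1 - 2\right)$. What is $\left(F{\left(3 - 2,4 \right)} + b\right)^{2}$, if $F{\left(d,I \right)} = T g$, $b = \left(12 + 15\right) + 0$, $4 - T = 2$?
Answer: $1089$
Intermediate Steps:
$T = 2$ ($T = 4 - 2 = 2$)
$g = 3$ ($g = \left(-1\right) \left(-3\right) = 3$)
$b = 27$ ($b = 27 + 0 = 27$)
$F{\left(d,I \right)} = 6$ ($F{\left(d,I \right)} = 2 \cdot 3 = 6$)
$\left(F{\left(3 - 2,4 \right)} + b\right)^{2} = \left(6 + 27\right)^{2} = 33^{2} = 1089$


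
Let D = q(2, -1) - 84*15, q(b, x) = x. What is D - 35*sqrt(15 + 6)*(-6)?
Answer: -1261 + 210*sqrt(21) ≈ -298.66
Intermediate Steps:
D = -1261 (D = -1 - 84*15 = -1 - 1260 = -1261)
D - 35*sqrt(15 + 6)*(-6) = -1261 - 35*sqrt(15 + 6)*(-6) = -1261 - 35*sqrt(21)*(-6) = -1261 - 35*(-6*sqrt(21)) = -1261 - (-210)*sqrt(21) = -1261 + 210*sqrt(21)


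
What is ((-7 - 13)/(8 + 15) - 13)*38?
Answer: -12122/23 ≈ -527.04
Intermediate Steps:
((-7 - 13)/(8 + 15) - 13)*38 = (-20/23 - 13)*38 = -319/23*38 = -12122/23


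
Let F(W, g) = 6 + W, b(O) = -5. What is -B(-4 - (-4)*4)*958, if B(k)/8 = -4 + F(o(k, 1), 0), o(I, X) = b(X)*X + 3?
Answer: 0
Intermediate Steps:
o(I, X) = 3 - 5*X (o(I, X) = -5*X + 3 = 3 - 5*X)
B(k) = 0 (B(k) = 8*(-4 + (6 + (3 - 5*1))) = 8*(-4 + (6 + (3 - 5))) = 8*(-4 + (6 - 2)) = 8*(-4 + 4) = 8*0 = 0)
-B(-4 - (-4)*4)*958 = -0*958 = -1*0 = 0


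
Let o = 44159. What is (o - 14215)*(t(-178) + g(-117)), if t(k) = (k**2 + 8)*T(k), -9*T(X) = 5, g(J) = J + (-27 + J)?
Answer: -1605088232/3 ≈ -5.3503e+8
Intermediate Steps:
g(J) = -27 + 2*J
T(X) = -5/9 (T(X) = -1/9*5 = -5/9)
t(k) = -40/9 - 5*k**2/9 (t(k) = (k**2 + 8)*(-5/9) = (8 + k**2)*(-5/9) = -40/9 - 5*k**2/9)
(o - 14215)*(t(-178) + g(-117)) = (44159 - 14215)*((-40/9 - 5/9*(-178)**2) + (-27 + 2*(-117))) = 29944*((-40/9 - 5/9*31684) + (-27 - 234)) = 29944*((-40/9 - 158420/9) - 261) = 29944*(-52820/3 - 261) = 29944*(-53603/3) = -1605088232/3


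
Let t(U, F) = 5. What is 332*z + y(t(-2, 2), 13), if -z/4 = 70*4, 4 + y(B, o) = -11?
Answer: -371855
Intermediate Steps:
y(B, o) = -15 (y(B, o) = -4 - 11 = -15)
z = -1120 (z = -280*4 = -4*280 = -1120)
332*z + y(t(-2, 2), 13) = 332*(-1120) - 15 = -371840 - 15 = -371855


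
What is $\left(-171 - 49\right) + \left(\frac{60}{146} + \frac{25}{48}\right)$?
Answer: $- \frac{767615}{3504} \approx -219.07$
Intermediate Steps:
$\left(-171 - 49\right) + \left(\frac{60}{146} + \frac{25}{48}\right) = -220 + \left(60 \cdot \frac{1}{146} + 25 \cdot \frac{1}{48}\right) = -220 + \left(\frac{30}{73} + \frac{25}{48}\right) = -220 + \frac{3265}{3504} = - \frac{767615}{3504}$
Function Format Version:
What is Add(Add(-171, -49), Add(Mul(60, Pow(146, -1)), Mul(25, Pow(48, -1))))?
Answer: Rational(-767615, 3504) ≈ -219.07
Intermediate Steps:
Add(Add(-171, -49), Add(Mul(60, Pow(146, -1)), Mul(25, Pow(48, -1)))) = Add(-220, Add(Mul(60, Rational(1, 146)), Mul(25, Rational(1, 48)))) = Add(-220, Add(Rational(30, 73), Rational(25, 48))) = Add(-220, Rational(3265, 3504)) = Rational(-767615, 3504)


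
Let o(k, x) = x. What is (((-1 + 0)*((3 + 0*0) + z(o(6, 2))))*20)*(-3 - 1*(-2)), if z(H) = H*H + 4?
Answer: 220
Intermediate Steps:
z(H) = 4 + H² (z(H) = H² + 4 = 4 + H²)
(((-1 + 0)*((3 + 0*0) + z(o(6, 2))))*20)*(-3 - 1*(-2)) = (((-1 + 0)*((3 + 0*0) + (4 + 2²)))*20)*(-3 - 1*(-2)) = (-((3 + 0) + (4 + 4))*20)*(-3 + 2) = (-(3 + 8)*20)*(-1) = (-1*11*20)*(-1) = -11*20*(-1) = -220*(-1) = 220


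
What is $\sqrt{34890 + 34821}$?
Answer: $\sqrt{69711} \approx 264.03$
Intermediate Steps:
$\sqrt{34890 + 34821} = \sqrt{69711}$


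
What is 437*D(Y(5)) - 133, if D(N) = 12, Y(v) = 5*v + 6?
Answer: 5111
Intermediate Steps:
Y(v) = 6 + 5*v
437*D(Y(5)) - 133 = 437*12 - 133 = 5244 - 133 = 5111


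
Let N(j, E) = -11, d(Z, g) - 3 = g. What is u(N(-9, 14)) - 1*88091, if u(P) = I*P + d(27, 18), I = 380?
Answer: -92250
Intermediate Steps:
d(Z, g) = 3 + g
u(P) = 21 + 380*P (u(P) = 380*P + (3 + 18) = 380*P + 21 = 21 + 380*P)
u(N(-9, 14)) - 1*88091 = (21 + 380*(-11)) - 1*88091 = (21 - 4180) - 88091 = -4159 - 88091 = -92250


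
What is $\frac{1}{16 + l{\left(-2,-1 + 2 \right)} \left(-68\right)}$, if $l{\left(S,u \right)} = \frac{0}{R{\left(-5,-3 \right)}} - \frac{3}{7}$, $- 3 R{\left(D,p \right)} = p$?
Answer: $\frac{7}{316} \approx 0.022152$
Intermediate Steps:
$R{\left(D,p \right)} = - \frac{p}{3}$
$l{\left(S,u \right)} = - \frac{3}{7}$ ($l{\left(S,u \right)} = \frac{0}{\left(- \frac{1}{3}\right) \left(-3\right)} - \frac{3}{7} = \frac{0}{1} - \frac{3}{7} = 0 \cdot 1 - \frac{3}{7} = 0 - \frac{3}{7} = - \frac{3}{7}$)
$\frac{1}{16 + l{\left(-2,-1 + 2 \right)} \left(-68\right)} = \frac{1}{16 - - \frac{204}{7}} = \frac{1}{16 + \frac{204}{7}} = \frac{1}{\frac{316}{7}} = \frac{7}{316}$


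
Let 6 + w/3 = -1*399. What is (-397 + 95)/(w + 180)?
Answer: 302/1035 ≈ 0.29179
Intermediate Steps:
w = -1215 (w = -18 + 3*(-1*399) = -18 + 3*(-399) = -18 - 1197 = -1215)
(-397 + 95)/(w + 180) = (-397 + 95)/(-1215 + 180) = -302/(-1035) = -302*(-1/1035) = 302/1035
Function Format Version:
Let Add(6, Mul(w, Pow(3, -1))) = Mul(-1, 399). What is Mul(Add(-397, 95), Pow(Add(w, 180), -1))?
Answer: Rational(302, 1035) ≈ 0.29179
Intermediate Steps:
w = -1215 (w = Add(-18, Mul(3, Mul(-1, 399))) = Add(-18, Mul(3, -399)) = Add(-18, -1197) = -1215)
Mul(Add(-397, 95), Pow(Add(w, 180), -1)) = Mul(Add(-397, 95), Pow(Add(-1215, 180), -1)) = Mul(-302, Pow(-1035, -1)) = Mul(-302, Rational(-1, 1035)) = Rational(302, 1035)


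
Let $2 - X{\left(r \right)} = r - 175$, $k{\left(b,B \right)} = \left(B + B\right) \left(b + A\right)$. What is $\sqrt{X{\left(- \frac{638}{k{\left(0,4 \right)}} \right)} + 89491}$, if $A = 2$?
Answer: $\frac{\sqrt{1435326}}{4} \approx 299.51$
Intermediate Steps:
$k{\left(b,B \right)} = 2 B \left(2 + b\right)$ ($k{\left(b,B \right)} = \left(B + B\right) \left(b + 2\right) = 2 B \left(2 + b\right)$)
$X{\left(r \right)} = 177 - r$ ($X{\left(r \right)} = 2 - \left(r - 175\right) = 2 - \left(-175 + r\right) = 177 - r$)
$\sqrt{X{\left(- \frac{638}{k{\left(0,4 \right)}} \right)} + 89491} = \sqrt{\left(177 - - \frac{638}{2 \cdot 4 \left(2 + 0\right)}\right) + 89491} = \sqrt{\left(177 - - \frac{638}{2 \cdot 4 \cdot 2}\right) + 89491} = \sqrt{\left(177 - - \frac{638}{16}\right) + 89491} = \sqrt{\left(177 - \left(-638\right) \frac{1}{16}\right) + 89491} = \sqrt{\left(177 - - \frac{319}{8}\right) + 89491} = \sqrt{\left(177 + \frac{319}{8}\right) + 89491} = \sqrt{\frac{1735}{8} + 89491} = \sqrt{\frac{717663}{8}} = \frac{\sqrt{1435326}}{4}$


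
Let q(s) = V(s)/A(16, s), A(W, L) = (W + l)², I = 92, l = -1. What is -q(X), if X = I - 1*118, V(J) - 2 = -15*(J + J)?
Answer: -782/225 ≈ -3.4756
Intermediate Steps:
V(J) = 2 - 30*J (V(J) = 2 - 15*(J + J) = 2 - 30*J)
A(W, L) = (-1 + W)² (A(W, L) = (W - 1)² = (-1 + W)²)
X = -26 (X = 92 - 1*118 = 92 - 118 = -26)
q(s) = 2/225 - 2*s/15 (q(s) = (2 - 30*s)/((-1 + 16)²) = (2 - 30*s)/(15²) = (2 - 30*s)/225 = (2 - 30*s)*(1/225) = 2/225 - 2*s/15)
-q(X) = -(2/225 - 2/15*(-26)) = -(2/225 + 52/15) = -1*782/225 = -782/225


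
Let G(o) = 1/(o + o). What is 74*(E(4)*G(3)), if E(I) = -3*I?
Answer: -148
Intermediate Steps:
G(o) = 1/(2*o)
74*(E(4)*G(3)) = 74*((-3*4)*((1/2)/3)) = 74*(-6/3) = 74*(-12*1/6) = 74*(-2) = -148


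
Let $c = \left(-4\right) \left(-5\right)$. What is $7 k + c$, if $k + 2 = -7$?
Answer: $-43$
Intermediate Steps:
$k = -9$ ($k = -2 - 7 = -9$)
$c = 20$
$7 k + c = 7 \left(-9\right) + 20 = -63 + 20 = -43$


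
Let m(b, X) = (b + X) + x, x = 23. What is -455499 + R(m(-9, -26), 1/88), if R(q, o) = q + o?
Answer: -40084967/88 ≈ -4.5551e+5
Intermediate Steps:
m(b, X) = 23 + X + b (m(b, X) = (b + X) + 23 = (X + b) + 23 = 23 + X + b)
R(q, o) = o + q
-455499 + R(m(-9, -26), 1/88) = -455499 + (1/88 + (23 - 26 - 9)) = -455499 + (1/88 - 12) = -455499 - 1055/88 = -40084967/88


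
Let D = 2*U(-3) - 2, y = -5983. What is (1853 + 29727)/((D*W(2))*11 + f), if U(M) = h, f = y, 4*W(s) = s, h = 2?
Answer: -7895/1493 ≈ -5.2880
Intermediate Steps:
W(s) = s/4
f = -5983
U(M) = 2
D = 2 (D = 2*2 - 2 = 4 - 2 = 2)
(1853 + 29727)/((D*W(2))*11 + f) = (1853 + 29727)/((2*((¼)*2))*11 - 5983) = 31580/((2*(½))*11 - 5983) = 31580/(1*11 - 5983) = 31580/(11 - 5983) = 31580/(-5972) = 31580*(-1/5972) = -7895/1493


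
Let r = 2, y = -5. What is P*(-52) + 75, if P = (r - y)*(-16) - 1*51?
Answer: 8551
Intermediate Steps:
P = -163 (P = (2 - 1*(-5))*(-16) - 1*51 = (2 + 5)*(-16) - 51 = 7*(-16) - 51 = -112 - 51 = -163)
P*(-52) + 75 = -163*(-52) + 75 = 8476 + 75 = 8551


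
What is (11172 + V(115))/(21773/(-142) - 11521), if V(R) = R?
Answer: -1602754/1657755 ≈ -0.96682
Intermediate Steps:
(11172 + V(115))/(21773/(-142) - 11521) = (11172 + 115)/(21773/(-142) - 11521) = 11287/(21773*(-1/142) - 11521) = 11287/(-21773/142 - 11521) = 11287/(-1657755/142) = 11287*(-142/1657755) = -1602754/1657755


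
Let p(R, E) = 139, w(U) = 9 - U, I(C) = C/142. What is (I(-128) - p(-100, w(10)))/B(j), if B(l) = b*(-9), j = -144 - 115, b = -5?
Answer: -3311/1065 ≈ -3.1089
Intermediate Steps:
I(C) = C/142 (I(C) = C*(1/142) = C/142)
j = -259
B(l) = 45 (B(l) = -5*(-9) = 45)
(I(-128) - p(-100, w(10)))/B(j) = ((1/142)*(-128) - 1*139)/45 = (-64/71 - 139)*(1/45) = -9933/71*1/45 = -3311/1065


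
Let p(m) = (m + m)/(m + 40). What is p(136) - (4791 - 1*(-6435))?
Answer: -123469/11 ≈ -11224.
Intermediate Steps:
p(m) = 2*m/(40 + m) (p(m) = (2*m)/(40 + m) = 2*m/(40 + m))
p(136) - (4791 - 1*(-6435)) = 2*136/(40 + 136) - (4791 - 1*(-6435)) = 2*136/176 - (4791 + 6435) = 2*136*(1/176) - 1*11226 = 17/11 - 11226 = -123469/11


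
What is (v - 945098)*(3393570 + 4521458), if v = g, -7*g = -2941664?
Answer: -29079987002616/7 ≈ -4.1543e+12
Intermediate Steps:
g = 2941664/7 (g = -⅐*(-2941664) = 2941664/7 ≈ 4.2024e+5)
v = 2941664/7 ≈ 4.2024e+5
(v - 945098)*(3393570 + 4521458) = (2941664/7 - 945098)*(3393570 + 4521458) = -3674022/7*7915028 = -29079987002616/7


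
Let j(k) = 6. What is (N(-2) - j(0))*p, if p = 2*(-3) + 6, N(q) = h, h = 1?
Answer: 0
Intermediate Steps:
N(q) = 1
p = 0 (p = -6 + 6 = 0)
(N(-2) - j(0))*p = (1 - 1*6)*0 = (1 - 6)*0 = -5*0 = 0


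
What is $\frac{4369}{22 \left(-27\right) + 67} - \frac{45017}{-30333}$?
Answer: $- \frac{6400054}{940323} \approx -6.8062$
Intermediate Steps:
$\frac{4369}{22 \left(-27\right) + 67} - \frac{45017}{-30333} = \frac{4369}{-594 + 67} - - \frac{45017}{30333} = \frac{4369}{-527} + \frac{45017}{30333} = 4369 \left(- \frac{1}{527}\right) + \frac{45017}{30333} = - \frac{257}{31} + \frac{45017}{30333} = - \frac{6400054}{940323}$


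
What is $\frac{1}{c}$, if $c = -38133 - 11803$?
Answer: $- \frac{1}{49936} \approx -2.0026 \cdot 10^{-5}$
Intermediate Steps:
$c = -49936$ ($c = -38133 + \left(-13329 + 1526\right) = -38133 - 11803 = -49936$)
$\frac{1}{c} = \frac{1}{-49936} = - \frac{1}{49936}$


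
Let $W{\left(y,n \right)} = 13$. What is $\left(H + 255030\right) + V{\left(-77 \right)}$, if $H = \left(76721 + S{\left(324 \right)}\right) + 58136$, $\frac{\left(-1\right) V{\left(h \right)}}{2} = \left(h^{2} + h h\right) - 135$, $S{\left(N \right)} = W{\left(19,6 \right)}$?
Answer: $366454$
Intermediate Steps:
$S{\left(N \right)} = 13$
$V{\left(h \right)} = 270 - 4 h^{2}$ ($V{\left(h \right)} = - 2 \left(\left(h^{2} + h h\right) - 135\right) = - 2 \left(\left(h^{2} + h^{2}\right) - 135\right) = - 2 \left(2 h^{2} - 135\right) = - 2 \left(-135 + 2 h^{2}\right) = 270 - 4 h^{2}$)
$H = 134870$ ($H = \left(76721 + 13\right) + 58136 = 76734 + 58136 = 134870$)
$\left(H + 255030\right) + V{\left(-77 \right)} = \left(134870 + 255030\right) + \left(270 - 4 \left(-77\right)^{2}\right) = 389900 + \left(270 - 23716\right) = 389900 - 23446 = 366454$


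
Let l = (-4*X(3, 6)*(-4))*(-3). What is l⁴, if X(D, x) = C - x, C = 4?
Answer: 84934656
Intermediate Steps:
X(D, x) = 4 - x
l = 96 (l = (-4*(4 - 1*6)*(-4))*(-3) = (-4*(4 - 6)*(-4))*(-3) = (-4*(-2)*(-4))*(-3) = (8*(-4))*(-3) = -32*(-3) = 96)
l⁴ = 96⁴ = 84934656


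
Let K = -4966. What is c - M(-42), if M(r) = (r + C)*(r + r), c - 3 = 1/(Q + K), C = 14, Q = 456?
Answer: -10593991/4510 ≈ -2349.0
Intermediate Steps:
c = 13529/4510 (c = 3 + 1/(456 - 4966) = 3 + 1/(-4510) = 3 - 1/4510 = 13529/4510 ≈ 2.9998)
M(r) = 2*r*(14 + r) (M(r) = (r + 14)*(r + r) = (14 + r)*(2*r) = 2*r*(14 + r))
c - M(-42) = 13529/4510 - 2*(-42)*(14 - 42) = 13529/4510 - 2*(-42)*(-28) = 13529/4510 - 1*2352 = 13529/4510 - 2352 = -10593991/4510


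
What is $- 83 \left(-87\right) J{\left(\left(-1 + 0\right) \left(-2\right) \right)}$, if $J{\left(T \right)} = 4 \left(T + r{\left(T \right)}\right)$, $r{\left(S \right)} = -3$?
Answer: $-28884$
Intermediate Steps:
$J{\left(T \right)} = -12 + 4 T$ ($J{\left(T \right)} = 4 \left(T - 3\right) = 4 \left(-3 + T\right) = -12 + 4 T$)
$- 83 \left(-87\right) J{\left(\left(-1 + 0\right) \left(-2\right) \right)} = - 83 \left(-87\right) \left(-12 + 4 \left(-1 + 0\right) \left(-2\right)\right) = - \left(-7221\right) \left(-12 + 4 \left(\left(-1\right) \left(-2\right)\right)\right) = - \left(-7221\right) \left(-12 + 4 \cdot 2\right) = - \left(-7221\right) \left(-12 + 8\right) = - \left(-7221\right) \left(-4\right) = \left(-1\right) 28884 = -28884$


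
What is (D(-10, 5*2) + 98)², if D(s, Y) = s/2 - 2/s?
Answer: 217156/25 ≈ 8686.2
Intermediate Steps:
D(s, Y) = s/2 - 2/s (D(s, Y) = s*(½) - 2/s = s/2 - 2/s)
(D(-10, 5*2) + 98)² = (((½)*(-10) - 2/(-10)) + 98)² = ((-5 - 2*(-⅒)) + 98)² = ((-5 + ⅕) + 98)² = (-24/5 + 98)² = (466/5)² = 217156/25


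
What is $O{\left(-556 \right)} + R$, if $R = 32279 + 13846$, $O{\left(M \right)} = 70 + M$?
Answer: $45639$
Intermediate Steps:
$R = 46125$
$O{\left(-556 \right)} + R = \left(70 - 556\right) + 46125 = -486 + 46125 = 45639$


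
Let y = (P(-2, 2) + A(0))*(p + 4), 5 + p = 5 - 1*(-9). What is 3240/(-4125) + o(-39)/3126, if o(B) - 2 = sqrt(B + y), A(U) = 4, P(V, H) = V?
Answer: -337333/429825 + I*sqrt(13)/3126 ≈ -0.78481 + 0.0011534*I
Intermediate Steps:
p = 9 (p = -5 + (5 - 1*(-9)) = -5 + (5 + 9) = -5 + 14 = 9)
y = 26 (y = (-2 + 4)*(9 + 4) = 2*13 = 26)
o(B) = 2 + sqrt(26 + B) (o(B) = 2 + sqrt(B + 26) = 2 + sqrt(26 + B))
3240/(-4125) + o(-39)/3126 = 3240/(-4125) + (2 + sqrt(26 - 39))/3126 = 3240*(-1/4125) + (2 + sqrt(-13))*(1/3126) = -216/275 + (2 + I*sqrt(13))*(1/3126) = -216/275 + (1/1563 + I*sqrt(13)/3126) = -337333/429825 + I*sqrt(13)/3126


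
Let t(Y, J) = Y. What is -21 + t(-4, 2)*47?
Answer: -209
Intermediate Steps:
-21 + t(-4, 2)*47 = -21 - 4*47 = -21 - 188 = -209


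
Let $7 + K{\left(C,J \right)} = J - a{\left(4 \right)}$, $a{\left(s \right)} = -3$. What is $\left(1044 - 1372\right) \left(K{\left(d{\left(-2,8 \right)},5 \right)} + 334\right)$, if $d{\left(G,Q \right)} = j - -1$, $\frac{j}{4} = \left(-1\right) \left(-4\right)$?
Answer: $-109880$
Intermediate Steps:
$j = 16$ ($j = 4 \left(\left(-1\right) \left(-4\right)\right) = 4 \cdot 4 = 16$)
$d{\left(G,Q \right)} = 17$ ($d{\left(G,Q \right)} = 16 - -1 = 16 + 1 = 17$)
$K{\left(C,J \right)} = -4 + J$ ($K{\left(C,J \right)} = -7 + \left(J - -3\right) = -7 + \left(J + 3\right) = -7 + \left(3 + J\right) = -4 + J$)
$\left(1044 - 1372\right) \left(K{\left(d{\left(-2,8 \right)},5 \right)} + 334\right) = \left(1044 - 1372\right) \left(\left(-4 + 5\right) + 334\right) = - 328 \left(1 + 334\right) = \left(-328\right) 335 = -109880$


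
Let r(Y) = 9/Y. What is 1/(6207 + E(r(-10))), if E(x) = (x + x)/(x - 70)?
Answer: 709/4400781 ≈ 0.00016111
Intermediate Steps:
E(x) = 2*x/(-70 + x) (E(x) = (2*x)/(-70 + x) = 2*x/(-70 + x))
1/(6207 + E(r(-10))) = 1/(6207 + 2*(9/(-10))/(-70 + 9/(-10))) = 1/(6207 + 2*(9*(-⅒))/(-70 + 9*(-⅒))) = 1/(6207 + 2*(-9/10)/(-70 - 9/10)) = 1/(6207 + 2*(-9/10)/(-709/10)) = 1/(6207 + 2*(-9/10)*(-10/709)) = 1/(6207 + 18/709) = 1/(4400781/709) = 709/4400781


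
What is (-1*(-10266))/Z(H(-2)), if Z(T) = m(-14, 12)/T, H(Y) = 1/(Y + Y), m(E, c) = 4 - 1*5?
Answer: 5133/2 ≈ 2566.5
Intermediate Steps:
m(E, c) = -1 (m(E, c) = 4 - 5 = -1)
H(Y) = 1/(2*Y)
Z(T) = -1/T
(-1*(-10266))/Z(H(-2)) = (-1*(-10266))/((-1/((½)/(-2)))) = 10266/((-1/((½)*(-½)))) = 10266/((-1/(-¼))) = 10266/((-1*(-4))) = 10266/4 = 10266*(¼) = 5133/2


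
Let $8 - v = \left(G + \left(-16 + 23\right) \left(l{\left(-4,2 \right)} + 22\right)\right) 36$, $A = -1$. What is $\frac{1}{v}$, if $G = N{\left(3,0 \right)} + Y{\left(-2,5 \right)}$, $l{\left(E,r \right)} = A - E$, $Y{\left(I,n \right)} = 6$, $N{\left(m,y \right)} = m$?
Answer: $- \frac{1}{6616} \approx -0.00015115$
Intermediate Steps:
$l{\left(E,r \right)} = -1 - E$
$G = 9$ ($G = 3 + 6 = 9$)
$v = -6616$ ($v = 8 - \left(9 + \left(-16 + 23\right) \left(\left(-1 - -4\right) + 22\right)\right) 36 = 8 - \left(9 + 7 \left(\left(-1 + 4\right) + 22\right)\right) 36 = 8 - \left(9 + 7 \left(3 + 22\right)\right) 36 = 8 - \left(9 + 7 \cdot 25\right) 36 = 8 - \left(9 + 175\right) 36 = 8 - 184 \cdot 36 = 8 - 6624 = -6616$)
$\frac{1}{v} = \frac{1}{-6616} = - \frac{1}{6616}$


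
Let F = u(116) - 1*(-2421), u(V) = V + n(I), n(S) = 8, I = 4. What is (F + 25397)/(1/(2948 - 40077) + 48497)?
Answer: 518729259/900322556 ≈ 0.57616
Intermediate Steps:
u(V) = 8 + V (u(V) = V + 8 = 8 + V)
F = 2545 (F = (8 + 116) - 1*(-2421) = 124 + 2421 = 2545)
(F + 25397)/(1/(2948 - 40077) + 48497) = (2545 + 25397)/(1/(2948 - 40077) + 48497) = 27942/(1/(-37129) + 48497) = 27942/(-1/37129 + 48497) = 27942/(1800645112/37129) = 27942*(37129/1800645112) = 518729259/900322556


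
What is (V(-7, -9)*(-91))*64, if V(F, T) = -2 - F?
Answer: -29120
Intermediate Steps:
(V(-7, -9)*(-91))*64 = ((-2 - 1*(-7))*(-91))*64 = ((-2 + 7)*(-91))*64 = (5*(-91))*64 = -455*64 = -29120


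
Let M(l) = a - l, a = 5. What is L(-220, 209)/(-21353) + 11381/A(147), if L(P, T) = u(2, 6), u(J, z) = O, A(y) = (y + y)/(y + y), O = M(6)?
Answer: 243018494/21353 ≈ 11381.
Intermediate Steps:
M(l) = 5 - l
O = -1 (O = 5 - 1*6 = 5 - 6 = -1)
A(y) = 1 (A(y) = (2*y)/((2*y)) = (2*y)*(1/(2*y)) = 1)
u(J, z) = -1
L(P, T) = -1
L(-220, 209)/(-21353) + 11381/A(147) = -1/(-21353) + 11381/1 = -1*(-1/21353) + 11381*1 = 1/21353 + 11381 = 243018494/21353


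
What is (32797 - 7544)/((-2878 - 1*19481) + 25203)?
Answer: 25253/2844 ≈ 8.8794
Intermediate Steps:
(32797 - 7544)/((-2878 - 1*19481) + 25203) = 25253/((-2878 - 19481) + 25203) = 25253/(-22359 + 25203) = 25253/2844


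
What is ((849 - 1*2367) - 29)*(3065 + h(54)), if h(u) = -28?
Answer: -4698239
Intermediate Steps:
((849 - 1*2367) - 29)*(3065 + h(54)) = ((849 - 1*2367) - 29)*(3065 - 28) = ((849 - 2367) - 29)*3037 = (-1518 - 29)*3037 = -1547*3037 = -4698239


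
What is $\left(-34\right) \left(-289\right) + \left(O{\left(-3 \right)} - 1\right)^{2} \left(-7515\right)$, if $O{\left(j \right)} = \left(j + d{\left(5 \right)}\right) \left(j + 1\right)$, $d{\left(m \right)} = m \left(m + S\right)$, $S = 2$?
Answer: $-31741049$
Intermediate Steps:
$d{\left(m \right)} = m \left(2 + m\right)$ ($d{\left(m \right)} = m \left(m + 2\right) = m \left(2 + m\right)$)
$O{\left(j \right)} = \left(1 + j\right) \left(35 + j\right)$ ($O{\left(j \right)} = \left(j + 5 \left(2 + 5\right)\right) \left(j + 1\right) = \left(j + 5 \cdot 7\right) \left(1 + j\right) = \left(j + 35\right) \left(1 + j\right) = \left(35 + j\right) \left(1 + j\right) = \left(1 + j\right) \left(35 + j\right)$)
$\left(-34\right) \left(-289\right) + \left(O{\left(-3 \right)} - 1\right)^{2} \left(-7515\right) = \left(-34\right) \left(-289\right) + \left(\left(35 + \left(-3\right)^{2} + 36 \left(-3\right)\right) - 1\right)^{2} \left(-7515\right) = 9826 + \left(\left(35 + 9 - 108\right) - 1\right)^{2} \left(-7515\right) = 9826 + \left(-64 - 1\right)^{2} \left(-7515\right) = 9826 + \left(-65\right)^{2} \left(-7515\right) = 9826 + 4225 \left(-7515\right) = 9826 - 31750875 = -31741049$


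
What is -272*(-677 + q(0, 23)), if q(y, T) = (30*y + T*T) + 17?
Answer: 35632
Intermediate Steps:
q(y, T) = 17 + T² + 30*y (q(y, T) = (30*y + T²) + 17 = (T² + 30*y) + 17 = 17 + T² + 30*y)
-272*(-677 + q(0, 23)) = -272*(-677 + (17 + 23² + 30*0)) = -272*(-677 + (17 + 529 + 0)) = -272*(-677 + 546) = -272*(-131) = 35632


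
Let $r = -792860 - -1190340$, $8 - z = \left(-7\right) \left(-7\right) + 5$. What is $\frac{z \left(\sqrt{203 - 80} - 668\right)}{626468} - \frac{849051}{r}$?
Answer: $- \frac{359895787}{172443560} - \frac{23 \sqrt{123}}{313234} \approx -2.0878$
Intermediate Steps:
$z = -46$ ($z = 8 - \left(\left(-7\right) \left(-7\right) + 5\right) = 8 - \left(49 + 5\right) = 8 - 54 = -46$)
$r = 397480$ ($r = -792860 + 1190340 = 397480$)
$\frac{z \left(\sqrt{203 - 80} - 668\right)}{626468} - \frac{849051}{r} = \frac{\left(-46\right) \left(\sqrt{203 - 80} - 668\right)}{626468} - \frac{849051}{397480} = - 46 \left(\sqrt{123} - 668\right) \frac{1}{626468} - \frac{849051}{397480} = - 46 \left(-668 + \sqrt{123}\right) \frac{1}{626468} - \frac{849051}{397480} = \left(30728 - 46 \sqrt{123}\right) \frac{1}{626468} - \frac{849051}{397480} = \left(\frac{7682}{156617} - \frac{23 \sqrt{123}}{313234}\right) - \frac{849051}{397480} = - \frac{359895787}{172443560} - \frac{23 \sqrt{123}}{313234}$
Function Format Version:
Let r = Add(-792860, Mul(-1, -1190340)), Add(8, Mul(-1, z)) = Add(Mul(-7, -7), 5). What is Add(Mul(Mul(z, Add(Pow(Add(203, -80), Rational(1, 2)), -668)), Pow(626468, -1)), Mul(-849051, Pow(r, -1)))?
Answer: Add(Rational(-359895787, 172443560), Mul(Rational(-23, 313234), Pow(123, Rational(1, 2)))) ≈ -2.0878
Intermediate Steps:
z = -46 (z = Add(8, Mul(-1, Add(Mul(-7, -7), 5))) = Add(8, Mul(-1, Add(49, 5))) = Add(8, Mul(-1, 54)) = Add(8, -54) = -46)
r = 397480 (r = Add(-792860, 1190340) = 397480)
Add(Mul(Mul(z, Add(Pow(Add(203, -80), Rational(1, 2)), -668)), Pow(626468, -1)), Mul(-849051, Pow(r, -1))) = Add(Mul(Mul(-46, Add(Pow(Add(203, -80), Rational(1, 2)), -668)), Pow(626468, -1)), Mul(-849051, Pow(397480, -1))) = Add(Mul(Mul(-46, Add(Pow(123, Rational(1, 2)), -668)), Rational(1, 626468)), Mul(-849051, Rational(1, 397480))) = Add(Mul(Mul(-46, Add(-668, Pow(123, Rational(1, 2)))), Rational(1, 626468)), Rational(-849051, 397480)) = Add(Mul(Add(30728, Mul(-46, Pow(123, Rational(1, 2)))), Rational(1, 626468)), Rational(-849051, 397480)) = Add(Add(Rational(7682, 156617), Mul(Rational(-23, 313234), Pow(123, Rational(1, 2)))), Rational(-849051, 397480)) = Add(Rational(-359895787, 172443560), Mul(Rational(-23, 313234), Pow(123, Rational(1, 2))))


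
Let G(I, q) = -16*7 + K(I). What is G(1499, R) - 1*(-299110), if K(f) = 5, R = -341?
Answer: 299003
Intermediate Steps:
G(I, q) = -107 (G(I, q) = -16*7 + 5 = -112 + 5 = -107)
G(1499, R) - 1*(-299110) = -107 - 1*(-299110) = -107 + 299110 = 299003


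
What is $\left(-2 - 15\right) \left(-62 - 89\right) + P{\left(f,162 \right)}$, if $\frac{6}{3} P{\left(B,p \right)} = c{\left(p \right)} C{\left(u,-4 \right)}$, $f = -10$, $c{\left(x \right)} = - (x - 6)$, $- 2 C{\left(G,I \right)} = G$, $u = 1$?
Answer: $2606$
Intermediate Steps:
$C{\left(G,I \right)} = - \frac{G}{2}$
$c{\left(x \right)} = 6 - x$ ($c{\left(x \right)} = - (x - 6) = - (-6 + x) = 6 - x$)
$P{\left(B,p \right)} = - \frac{3}{2} + \frac{p}{4}$ ($P{\left(B,p \right)} = \frac{\left(6 - p\right) \left(\left(- \frac{1}{2}\right) 1\right)}{2} = \frac{\left(6 - p\right) \left(- \frac{1}{2}\right)}{2} = \frac{-3 + \frac{p}{2}}{2} = - \frac{3}{2} + \frac{p}{4}$)
$\left(-2 - 15\right) \left(-62 - 89\right) + P{\left(f,162 \right)} = \left(-2 - 15\right) \left(-62 - 89\right) + \left(- \frac{3}{2} + \frac{1}{4} \cdot 162\right) = \left(-2 - 15\right) \left(-151\right) + \left(- \frac{3}{2} + \frac{81}{2}\right) = \left(-17\right) \left(-151\right) + 39 = 2567 + 39 = 2606$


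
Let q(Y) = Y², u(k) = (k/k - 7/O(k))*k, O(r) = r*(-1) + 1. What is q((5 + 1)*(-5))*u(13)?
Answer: 18525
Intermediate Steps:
O(r) = 1 - r (O(r) = -r + 1 = 1 - r)
u(k) = k*(1 - 7/(1 - k)) (u(k) = (k/k - 7/(1 - k))*k = (1 - 7/(1 - k))*k = k*(1 - 7/(1 - k)))
q((5 + 1)*(-5))*u(13) = ((5 + 1)*(-5))²*(13*(6 + 13)/(-1 + 13)) = (6*(-5))²*(13*19/12) = (-30)²*(13*(1/12)*19) = 900*(247/12) = 18525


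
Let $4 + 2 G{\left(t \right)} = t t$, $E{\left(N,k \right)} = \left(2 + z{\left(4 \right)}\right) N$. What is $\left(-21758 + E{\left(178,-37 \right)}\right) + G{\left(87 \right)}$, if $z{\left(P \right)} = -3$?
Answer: $- \frac{36307}{2} \approx -18154.0$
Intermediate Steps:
$E{\left(N,k \right)} = - N$ ($E{\left(N,k \right)} = \left(2 - 3\right) N = - N$)
$G{\left(t \right)} = -2 + \frac{t^{2}}{2}$ ($G{\left(t \right)} = -2 + \frac{t t}{2} = -2 + \frac{t^{2}}{2}$)
$\left(-21758 + E{\left(178,-37 \right)}\right) + G{\left(87 \right)} = \left(-21758 - 178\right) - \left(2 - \frac{87^{2}}{2}\right) = \left(-21758 - 178\right) + \left(-2 + \frac{1}{2} \cdot 7569\right) = -21936 + \left(-2 + \frac{7569}{2}\right) = -21936 + \frac{7565}{2} = - \frac{36307}{2}$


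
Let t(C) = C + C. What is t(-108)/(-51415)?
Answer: 216/51415 ≈ 0.0042011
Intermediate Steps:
t(C) = 2*C
t(-108)/(-51415) = (2*(-108))/(-51415) = -216*(-1/51415) = 216/51415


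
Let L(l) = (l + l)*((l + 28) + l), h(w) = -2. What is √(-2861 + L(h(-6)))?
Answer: I*√2957 ≈ 54.378*I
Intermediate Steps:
L(l) = 2*l*(28 + 2*l) (L(l) = (2*l)*((28 + l) + l) = (2*l)*(28 + 2*l) = 2*l*(28 + 2*l))
√(-2861 + L(h(-6))) = √(-2861 + 4*(-2)*(14 - 2)) = √(-2861 + 4*(-2)*12) = √(-2861 - 96) = √(-2957) = I*√2957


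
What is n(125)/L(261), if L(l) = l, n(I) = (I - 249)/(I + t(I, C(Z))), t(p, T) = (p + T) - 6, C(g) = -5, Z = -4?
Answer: -124/62379 ≈ -0.0019878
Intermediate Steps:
t(p, T) = -6 + T + p (t(p, T) = (T + p) - 6 = -6 + T + p)
n(I) = (-249 + I)/(-11 + 2*I) (n(I) = (I - 249)/(I + (-6 - 5 + I)) = (-249 + I)/(I + (-11 + I)) = (-249 + I)/(-11 + 2*I))
n(125)/L(261) = ((-249 + 125)/(-11 + 2*125))/261 = (-124/(-11 + 250))*(1/261) = (-124/239)*(1/261) = ((1/239)*(-124))*(1/261) = -124/239*1/261 = -124/62379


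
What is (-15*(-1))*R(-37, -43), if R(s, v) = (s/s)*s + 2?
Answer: -525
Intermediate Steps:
R(s, v) = 2 + s (R(s, v) = 1*s + 2 = s + 2 = 2 + s)
(-15*(-1))*R(-37, -43) = (-15*(-1))*(2 - 37) = 15*(-35) = -525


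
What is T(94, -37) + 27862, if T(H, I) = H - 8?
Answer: 27948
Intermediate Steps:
T(H, I) = -8 + H
T(94, -37) + 27862 = (-8 + 94) + 27862 = 86 + 27862 = 27948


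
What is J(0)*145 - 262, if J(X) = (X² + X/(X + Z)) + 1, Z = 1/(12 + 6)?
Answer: -117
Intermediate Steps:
Z = 1/18 ≈ 0.055556
J(X) = 1 + X² + X/(1/18 + X) (J(X) = (X² + X/(X + 1/18)) + 1 = (X² + X/(1/18 + X)) + 1 = 1 + X² + X/(1/18 + X))
J(0)*145 - 262 = ((1 + 0² + 18*0³ + 36*0)/(1 + 18*0))*145 - 262 = ((1 + 0 + 18*0 + 0)/(1 + 0))*145 - 262 = ((1 + 0 + 0 + 0)/1)*145 - 262 = (1*1)*145 - 262 = 1*145 - 262 = 145 - 262 = -117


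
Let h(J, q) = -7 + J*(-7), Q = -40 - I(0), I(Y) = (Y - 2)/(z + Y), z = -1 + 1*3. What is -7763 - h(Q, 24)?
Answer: -8029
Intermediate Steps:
z = 2 (z = -1 + 3 = 2)
I(Y) = (-2 + Y)/(2 + Y) (I(Y) = (Y - 2)/(2 + Y) = (-2 + Y)/(2 + Y))
Q = -39 (Q = -40 - (-2 + 0)/(2 + 0) = -40 - (-2)/2 = -40 - 1*(-1) = -40 + 1 = -39)
h(J, q) = -7 - 7*J
-7763 - h(Q, 24) = -7763 - (-7 - 7*(-39)) = -7763 - (-7 + 273) = -7763 - 1*266 = -7763 - 266 = -8029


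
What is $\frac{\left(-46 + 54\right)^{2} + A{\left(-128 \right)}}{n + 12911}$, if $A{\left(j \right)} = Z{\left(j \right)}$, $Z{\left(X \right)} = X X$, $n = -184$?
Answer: $\frac{16448}{12727} \approx 1.2924$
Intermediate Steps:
$Z{\left(X \right)} = X^{2}$
$A{\left(j \right)} = j^{2}$
$\frac{\left(-46 + 54\right)^{2} + A{\left(-128 \right)}}{n + 12911} = \frac{\left(-46 + 54\right)^{2} + \left(-128\right)^{2}}{-184 + 12911} = \frac{8^{2} + 16384}{12727} = \left(64 + 16384\right) \frac{1}{12727} = 16448 \cdot \frac{1}{12727} = \frac{16448}{12727}$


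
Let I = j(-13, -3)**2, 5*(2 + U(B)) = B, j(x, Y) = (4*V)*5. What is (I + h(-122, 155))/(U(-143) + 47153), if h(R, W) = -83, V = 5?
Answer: 49585/235612 ≈ 0.21045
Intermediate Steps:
j(x, Y) = 100 (j(x, Y) = (4*5)*5 = 20*5 = 100)
U(B) = -2 + B/5
I = 10000 (I = 100**2 = 10000)
(I + h(-122, 155))/(U(-143) + 47153) = (10000 - 83)/((-2 + (1/5)*(-143)) + 47153) = 9917/((-2 - 143/5) + 47153) = 9917/(-153/5 + 47153) = 9917/(235612/5) = 9917*(5/235612) = 49585/235612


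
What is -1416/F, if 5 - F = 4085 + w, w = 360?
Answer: 59/185 ≈ 0.31892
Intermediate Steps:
F = -4440 (F = 5 - (4085 + 360) = 5 - 1*4445 = 5 - 4445 = -4440)
-1416/F = -1416/(-4440) = -1416*(-1/4440) = 59/185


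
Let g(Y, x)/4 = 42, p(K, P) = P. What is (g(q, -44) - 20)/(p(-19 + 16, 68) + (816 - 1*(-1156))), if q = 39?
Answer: 37/510 ≈ 0.072549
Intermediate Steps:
g(Y, x) = 168 (g(Y, x) = 4*42 = 168)
(g(q, -44) - 20)/(p(-19 + 16, 68) + (816 - 1*(-1156))) = (168 - 20)/(68 + (816 - 1*(-1156))) = 148/(68 + (816 + 1156)) = 148/(68 + 1972) = 148/2040 = 148*(1/2040) = 37/510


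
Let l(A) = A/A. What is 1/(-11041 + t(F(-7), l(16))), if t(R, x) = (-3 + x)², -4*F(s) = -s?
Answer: -1/11037 ≈ -9.0604e-5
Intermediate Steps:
l(A) = 1
F(s) = s/4 (F(s) = -(-1)*s/4 = s/4)
1/(-11041 + t(F(-7), l(16))) = 1/(-11041 + (-3 + 1)²) = 1/(-11041 + (-2)²) = 1/(-11041 + 4) = 1/(-11037) = -1/11037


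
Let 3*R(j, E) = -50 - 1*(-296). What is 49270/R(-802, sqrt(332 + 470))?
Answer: 24635/41 ≈ 600.85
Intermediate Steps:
R(j, E) = 82 (R(j, E) = (-50 - 1*(-296))/3 = (-50 + 296)/3 = (1/3)*246 = 82)
49270/R(-802, sqrt(332 + 470)) = 49270/82 = 49270*(1/82) = 24635/41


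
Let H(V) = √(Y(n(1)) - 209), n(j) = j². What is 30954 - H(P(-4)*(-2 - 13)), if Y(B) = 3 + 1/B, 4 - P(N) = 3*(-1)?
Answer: 30954 - I*√205 ≈ 30954.0 - 14.318*I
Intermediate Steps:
P(N) = 7 (P(N) = 4 - 3*(-1) = 4 - 1*(-3) = 4 + 3 = 7)
H(V) = I*√205 (H(V) = √((3 + 1/(1²)) - 209) = √((3 + 1/1) - 209) = √((3 + 1) - 209) = √(4 - 209) = √(-205) = I*√205)
30954 - H(P(-4)*(-2 - 13)) = 30954 - I*√205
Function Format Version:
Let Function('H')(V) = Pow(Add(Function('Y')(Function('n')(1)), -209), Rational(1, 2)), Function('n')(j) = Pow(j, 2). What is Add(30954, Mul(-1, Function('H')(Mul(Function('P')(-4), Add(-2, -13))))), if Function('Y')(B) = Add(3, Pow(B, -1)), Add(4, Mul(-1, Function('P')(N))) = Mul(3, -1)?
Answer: Add(30954, Mul(-1, I, Pow(205, Rational(1, 2)))) ≈ Add(30954., Mul(-14.318, I))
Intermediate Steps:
Function('P')(N) = 7 (Function('P')(N) = Add(4, Mul(-1, Mul(3, -1))) = Add(4, Mul(-1, -3)) = Add(4, 3) = 7)
Function('H')(V) = Mul(I, Pow(205, Rational(1, 2))) (Function('H')(V) = Pow(Add(Add(3, Pow(Pow(1, 2), -1)), -209), Rational(1, 2)) = Pow(Add(Add(3, Pow(1, -1)), -209), Rational(1, 2)) = Pow(Add(Add(3, 1), -209), Rational(1, 2)) = Pow(Add(4, -209), Rational(1, 2)) = Pow(-205, Rational(1, 2)) = Mul(I, Pow(205, Rational(1, 2))))
Add(30954, Mul(-1, Function('H')(Mul(Function('P')(-4), Add(-2, -13))))) = Add(30954, Mul(-1, Mul(I, Pow(205, Rational(1, 2))))) = Add(30954, Mul(-1, I, Pow(205, Rational(1, 2))))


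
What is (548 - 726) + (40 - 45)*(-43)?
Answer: 37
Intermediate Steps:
(548 - 726) + (40 - 45)*(-43) = -178 - 5*(-43) = -178 + 215 = 37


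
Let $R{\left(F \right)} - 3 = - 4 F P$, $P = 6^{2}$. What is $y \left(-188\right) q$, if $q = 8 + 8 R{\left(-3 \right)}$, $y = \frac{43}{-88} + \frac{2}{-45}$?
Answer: $\frac{173034448}{495} \approx 3.4956 \cdot 10^{5}$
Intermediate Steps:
$P = 36$
$R{\left(F \right)} = 3 - 144 F$ ($R{\left(F \right)} = 3 + - 4 F 36 = 3 - 144 F$)
$y = - \frac{2111}{3960}$ ($y = 43 \left(- \frac{1}{88}\right) + 2 \left(- \frac{1}{45}\right) = - \frac{43}{88} - \frac{2}{45} = - \frac{2111}{3960} \approx -0.53308$)
$q = 3488$ ($q = 8 + 8 \left(3 - -432\right) = 8 + 8 \left(3 + 432\right) = 8 + 8 \cdot 435 = 8 + 3480 = 3488$)
$y \left(-188\right) q = \left(- \frac{2111}{3960}\right) \left(-188\right) 3488 = \frac{99217}{990} \cdot 3488 = \frac{173034448}{495}$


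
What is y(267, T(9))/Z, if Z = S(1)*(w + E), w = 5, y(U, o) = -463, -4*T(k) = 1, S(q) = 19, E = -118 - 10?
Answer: 463/2337 ≈ 0.19812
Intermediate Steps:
E = -128
T(k) = -¼ (T(k) = -¼*1 = -¼)
Z = -2337 (Z = 19*(5 - 128) = 19*(-123) = -2337)
y(267, T(9))/Z = -463/(-2337) = -463*(-1/2337) = 463/2337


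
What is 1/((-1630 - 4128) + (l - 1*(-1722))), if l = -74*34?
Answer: -1/6552 ≈ -0.00015263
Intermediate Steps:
l = -2516
1/((-1630 - 4128) + (l - 1*(-1722))) = 1/((-1630 - 4128) + (-2516 - 1*(-1722))) = 1/(-5758 + (-2516 + 1722)) = 1/(-5758 - 794) = 1/(-6552) = -1/6552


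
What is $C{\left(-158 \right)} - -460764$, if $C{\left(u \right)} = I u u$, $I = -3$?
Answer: $385872$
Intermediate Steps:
$C{\left(u \right)} = - 3 u^{2}$ ($C{\left(u \right)} = - 3 u u = - 3 u^{2}$)
$C{\left(-158 \right)} - -460764 = - 3 \left(-158\right)^{2} - -460764 = \left(-3\right) 24964 + 460764 = -74892 + 460764 = 385872$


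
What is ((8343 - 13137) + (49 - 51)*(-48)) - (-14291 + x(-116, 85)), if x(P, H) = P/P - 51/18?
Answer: 57569/6 ≈ 9594.8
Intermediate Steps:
x(P, H) = -11/6 (x(P, H) = 1 - 51*1/18 = 1 - 17/6 = -11/6)
((8343 - 13137) + (49 - 51)*(-48)) - (-14291 + x(-116, 85)) = ((8343 - 13137) + (49 - 51)*(-48)) - (-14291 - 11/6) = (-4794 - 2*(-48)) - 1*(-85757/6) = (-4794 + 96) + 85757/6 = -4698 + 85757/6 = 57569/6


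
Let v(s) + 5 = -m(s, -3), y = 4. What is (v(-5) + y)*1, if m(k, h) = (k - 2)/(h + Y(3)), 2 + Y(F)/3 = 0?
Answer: -16/9 ≈ -1.7778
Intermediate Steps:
Y(F) = -6 (Y(F) = -6 + 3*0 = -6 + 0 = -6)
m(k, h) = (-2 + k)/(-6 + h) (m(k, h) = (k - 2)/(h - 6) = (-2 + k)/(-6 + h))
v(s) = -47/9 + s/9 (v(s) = -5 - (-2 + s)/(-6 - 3) = -5 - (-2 + s)/(-9) = -5 - (-1)*(-2 + s)/9 = -5 - (2/9 - s/9) = -5 + (-2/9 + s/9) = -47/9 + s/9)
(v(-5) + y)*1 = ((-47/9 + (1/9)*(-5)) + 4)*1 = ((-47/9 - 5/9) + 4)*1 = (-52/9 + 4)*1 = -16/9*1 = -16/9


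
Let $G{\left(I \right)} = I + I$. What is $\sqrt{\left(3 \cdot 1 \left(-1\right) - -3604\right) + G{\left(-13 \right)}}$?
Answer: $5 \sqrt{143} \approx 59.791$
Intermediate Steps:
$G{\left(I \right)} = 2 I$
$\sqrt{\left(3 \cdot 1 \left(-1\right) - -3604\right) + G{\left(-13 \right)}} = \sqrt{\left(3 \cdot 1 \left(-1\right) - -3604\right) + 2 \left(-13\right)} = \sqrt{\left(3 \left(-1\right) + 3604\right) - 26} = \sqrt{\left(-3 + 3604\right) - 26} = \sqrt{3601 - 26} = \sqrt{3575} = 5 \sqrt{143}$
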